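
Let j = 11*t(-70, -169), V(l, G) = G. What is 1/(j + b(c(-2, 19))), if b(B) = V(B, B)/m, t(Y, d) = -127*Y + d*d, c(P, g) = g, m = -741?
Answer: 39/16066478 ≈ 2.4274e-6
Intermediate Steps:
t(Y, d) = d² - 127*Y (t(Y, d) = -127*Y + d² = d² - 127*Y)
b(B) = -B/741 (b(B) = B/(-741) = B*(-1/741) = -B/741)
j = 411961 (j = 11*((-169)² - 127*(-70)) = 11*(28561 + 8890) = 11*37451 = 411961)
1/(j + b(c(-2, 19))) = 1/(411961 - 1/741*19) = 1/(411961 - 1/39) = 1/(16066478/39) = 39/16066478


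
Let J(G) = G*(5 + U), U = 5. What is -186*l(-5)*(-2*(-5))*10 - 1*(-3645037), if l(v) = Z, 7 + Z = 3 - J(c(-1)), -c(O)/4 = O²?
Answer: 2975437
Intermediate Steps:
c(O) = -4*O²
J(G) = 10*G (J(G) = G*(5 + 5) = G*10 = 10*G)
Z = 36 (Z = -7 + (3 - 10*(-4*(-1)²)) = -7 + (3 - 10*(-4*1)) = -7 + (3 - 10*(-4)) = -7 + (3 - 1*(-40)) = -7 + (3 + 40) = -7 + 43 = 36)
l(v) = 36
-186*l(-5)*(-2*(-5))*10 - 1*(-3645037) = -186*36*(-2*(-5))*10 - 1*(-3645037) = -186*36*10*10 + 3645037 = -66960*10 + 3645037 = -186*3600 + 3645037 = -669600 + 3645037 = 2975437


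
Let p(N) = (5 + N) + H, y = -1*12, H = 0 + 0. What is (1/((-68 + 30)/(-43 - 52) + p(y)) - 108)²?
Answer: 12737761/1089 ≈ 11697.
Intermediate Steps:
H = 0
y = -12
p(N) = 5 + N (p(N) = (5 + N) + 0 = 5 + N)
(1/((-68 + 30)/(-43 - 52) + p(y)) - 108)² = (1/((-68 + 30)/(-43 - 52) + (5 - 12)) - 108)² = (1/(-38/(-95) - 7) - 108)² = (1/(-38*(-1/95) - 7) - 108)² = (1/(⅖ - 7) - 108)² = (1/(-33/5) - 108)² = (-5/33 - 108)² = (-3569/33)² = 12737761/1089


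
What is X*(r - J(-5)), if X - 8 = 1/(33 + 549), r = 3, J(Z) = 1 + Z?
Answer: 32599/582 ≈ 56.012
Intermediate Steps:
X = 4657/582 (X = 8 + 1/(33 + 549) = 8 + 1/582 = 4657/582 ≈ 8.0017)
X*(r - J(-5)) = 4657*(3 - (1 - 5))/582 = 4657*(3 - 1*(-4))/582 = 4657*(3 + 4)/582 = (4657/582)*7 = 32599/582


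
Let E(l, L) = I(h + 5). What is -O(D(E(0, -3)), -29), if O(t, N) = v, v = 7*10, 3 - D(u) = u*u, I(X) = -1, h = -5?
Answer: -70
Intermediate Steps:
E(l, L) = -1
D(u) = 3 - u² (D(u) = 3 - u*u = 3 - u²)
v = 70
O(t, N) = 70
-O(D(E(0, -3)), -29) = -1*70 = -70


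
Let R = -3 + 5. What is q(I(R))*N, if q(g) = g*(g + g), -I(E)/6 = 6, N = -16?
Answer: -41472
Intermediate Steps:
R = 2
I(E) = -36 (I(E) = -6*6 = -36)
q(g) = 2*g**2 (q(g) = g*(2*g) = 2*g**2)
q(I(R))*N = (2*(-36)**2)*(-16) = (2*1296)*(-16) = 2592*(-16) = -41472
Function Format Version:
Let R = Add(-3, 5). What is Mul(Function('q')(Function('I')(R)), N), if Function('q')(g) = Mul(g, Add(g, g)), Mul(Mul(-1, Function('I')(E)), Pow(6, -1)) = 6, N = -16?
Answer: -41472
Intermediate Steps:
R = 2
Function('I')(E) = -36 (Function('I')(E) = Mul(-6, 6) = -36)
Function('q')(g) = Mul(2, Pow(g, 2)) (Function('q')(g) = Mul(g, Mul(2, g)) = Mul(2, Pow(g, 2)))
Mul(Function('q')(Function('I')(R)), N) = Mul(Mul(2, Pow(-36, 2)), -16) = Mul(Mul(2, 1296), -16) = Mul(2592, -16) = -41472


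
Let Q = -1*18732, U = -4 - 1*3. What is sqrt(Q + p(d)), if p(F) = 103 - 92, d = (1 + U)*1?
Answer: I*sqrt(18721) ≈ 136.82*I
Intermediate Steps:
U = -7 (U = -4 - 3 = -7)
d = -6 (d = (1 - 7)*1 = -6*1 = -6)
p(F) = 11
Q = -18732
sqrt(Q + p(d)) = sqrt(-18732 + 11) = sqrt(-18721) = I*sqrt(18721)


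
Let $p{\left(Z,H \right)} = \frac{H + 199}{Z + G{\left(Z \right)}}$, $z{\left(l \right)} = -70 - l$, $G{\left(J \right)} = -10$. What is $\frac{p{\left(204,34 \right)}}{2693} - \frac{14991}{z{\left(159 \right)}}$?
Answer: $\frac{7831981379}{119639218} \approx 65.463$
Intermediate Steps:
$p{\left(Z,H \right)} = \frac{199 + H}{-10 + Z}$ ($p{\left(Z,H \right)} = \frac{H + 199}{Z - 10} = \frac{199 + H}{-10 + Z}$)
$\frac{p{\left(204,34 \right)}}{2693} - \frac{14991}{z{\left(159 \right)}} = \frac{\frac{1}{-10 + 204} \left(199 + 34\right)}{2693} - \frac{14991}{-70 - 159} = \frac{1}{194} \cdot 233 \cdot \frac{1}{2693} - \frac{14991}{-70 - 159} = \frac{1}{194} \cdot 233 \cdot \frac{1}{2693} - \frac{14991}{-229} = \frac{233}{194} \cdot \frac{1}{2693} - - \frac{14991}{229} = \frac{233}{522442} + \frac{14991}{229} = \frac{7831981379}{119639218}$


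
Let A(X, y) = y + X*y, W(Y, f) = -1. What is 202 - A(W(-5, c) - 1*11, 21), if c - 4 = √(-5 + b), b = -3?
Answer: 433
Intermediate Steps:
c = 4 + 2*I*√2 (c = 4 + √(-5 - 3) = 4 + √(-8) = 4 + 2*I*√2 ≈ 4.0 + 2.8284*I)
202 - A(W(-5, c) - 1*11, 21) = 202 - 21*(1 + (-1 - 1*11)) = 202 - 21*(1 + (-1 - 11)) = 202 - 21*(1 - 12) = 202 - 21*(-11) = 202 - 1*(-231) = 202 + 231 = 433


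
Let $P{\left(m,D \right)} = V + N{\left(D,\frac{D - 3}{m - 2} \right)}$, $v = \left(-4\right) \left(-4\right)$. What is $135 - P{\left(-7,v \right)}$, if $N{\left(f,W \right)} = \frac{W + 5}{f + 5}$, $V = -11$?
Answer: $\frac{27562}{189} \approx 145.83$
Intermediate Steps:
$v = 16$
$N{\left(f,W \right)} = \frac{5 + W}{5 + f}$
$P{\left(m,D \right)} = -11 + \frac{5 + \frac{-3 + D}{-2 + m}}{5 + D}$ ($P{\left(m,D \right)} = -11 + \frac{5 + \frac{D - 3}{m - 2}}{5 + D} = -11 + \frac{5 + \frac{-3 + D}{-2 + m}}{5 + D}$)
$135 - P{\left(-7,v \right)} = 135 - \left(-11 + \frac{5 + \frac{-3 + 16}{-2 - 7}}{5 + 16}\right) = 135 - \left(-11 + \frac{5 + \frac{1}{-9} \cdot 13}{21}\right) = 135 - \left(-11 + \frac{5 - \frac{13}{9}}{21}\right) = 135 - \left(-11 + \frac{1}{21} \cdot \frac{32}{9}\right) = 135 - \left(-11 + \frac{32}{189}\right) = 135 - - \frac{2047}{189} = 135 + \frac{2047}{189} = \frac{27562}{189}$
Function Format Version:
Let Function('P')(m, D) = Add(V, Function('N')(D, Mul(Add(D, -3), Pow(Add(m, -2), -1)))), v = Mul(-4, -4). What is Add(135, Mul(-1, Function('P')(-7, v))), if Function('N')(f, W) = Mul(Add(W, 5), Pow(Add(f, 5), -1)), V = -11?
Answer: Rational(27562, 189) ≈ 145.83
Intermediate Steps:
v = 16
Function('N')(f, W) = Mul(Pow(Add(5, f), -1), Add(5, W)) (Function('N')(f, W) = Mul(Add(5, W), Pow(Add(5, f), -1)) = Mul(Pow(Add(5, f), -1), Add(5, W)))
Function('P')(m, D) = Add(-11, Mul(Pow(Add(5, D), -1), Add(5, Mul(Pow(Add(-2, m), -1), Add(-3, D))))) (Function('P')(m, D) = Add(-11, Mul(Pow(Add(5, D), -1), Add(5, Mul(Add(D, -3), Pow(Add(m, -2), -1))))) = Add(-11, Mul(Pow(Add(5, D), -1), Add(5, Mul(Add(-3, D), Pow(Add(-2, m), -1))))) = Add(-11, Mul(Pow(Add(5, D), -1), Add(5, Mul(Pow(Add(-2, m), -1), Add(-3, D))))))
Add(135, Mul(-1, Function('P')(-7, v))) = Add(135, Mul(-1, Add(-11, Mul(Pow(Add(5, 16), -1), Add(5, Mul(Pow(Add(-2, -7), -1), Add(-3, 16))))))) = Add(135, Mul(-1, Add(-11, Mul(Pow(21, -1), Add(5, Mul(Pow(-9, -1), 13)))))) = Add(135, Mul(-1, Add(-11, Mul(Rational(1, 21), Add(5, Mul(Rational(-1, 9), 13)))))) = Add(135, Mul(-1, Add(-11, Mul(Rational(1, 21), Add(5, Rational(-13, 9)))))) = Add(135, Mul(-1, Add(-11, Mul(Rational(1, 21), Rational(32, 9))))) = Add(135, Mul(-1, Add(-11, Rational(32, 189)))) = Add(135, Mul(-1, Rational(-2047, 189))) = Add(135, Rational(2047, 189)) = Rational(27562, 189)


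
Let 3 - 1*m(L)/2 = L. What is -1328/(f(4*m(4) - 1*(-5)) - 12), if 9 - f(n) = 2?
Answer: 1328/5 ≈ 265.60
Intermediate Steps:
m(L) = 6 - 2*L
f(n) = 7 (f(n) = 9 - 1*2 = 9 - 2 = 7)
-1328/(f(4*m(4) - 1*(-5)) - 12) = -1328/(7 - 12) = -1328/(-5) = -1328*(-1/5) = 1328/5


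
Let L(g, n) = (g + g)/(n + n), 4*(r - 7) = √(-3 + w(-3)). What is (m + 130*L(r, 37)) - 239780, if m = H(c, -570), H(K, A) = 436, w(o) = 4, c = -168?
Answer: -17709571/74 ≈ -2.3932e+5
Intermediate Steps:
m = 436
r = 29/4 (r = 7 + √(-3 + 4)/4 = 7 + √1/4 = 7 + (¼)*1 = 7 + ¼ = 29/4 ≈ 7.2500)
L(g, n) = g/n (L(g, n) = (2*g)/((2*n)) = (2*g)*(1/(2*n)) = g/n)
(m + 130*L(r, 37)) - 239780 = (436 + 130*((29/4)/37)) - 239780 = (436 + 130*((29/4)*(1/37))) - 239780 = (436 + 130*(29/148)) - 239780 = (436 + 1885/74) - 239780 = 34149/74 - 239780 = -17709571/74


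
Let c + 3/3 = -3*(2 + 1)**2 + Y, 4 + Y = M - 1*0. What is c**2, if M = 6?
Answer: 676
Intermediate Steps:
Y = 2 (Y = -4 + (6 - 1*0) = -4 + (6 + 0) = -4 + 6 = 2)
c = -26 (c = -1 + (-3*(2 + 1)**2 + 2) = -1 + (-3*3**2 + 2) = -1 + (-3*9 + 2) = -1 + (-27 + 2) = -1 - 25 = -26)
c**2 = (-26)**2 = 676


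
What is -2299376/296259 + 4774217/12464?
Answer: 1385745331739/3692572176 ≈ 375.28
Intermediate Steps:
-2299376/296259 + 4774217/12464 = 1385745331739/3692572176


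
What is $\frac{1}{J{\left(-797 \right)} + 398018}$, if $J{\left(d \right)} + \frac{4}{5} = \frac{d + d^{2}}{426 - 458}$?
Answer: $\frac{40}{15127673} \approx 2.6442 \cdot 10^{-6}$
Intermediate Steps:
$J{\left(d \right)} = - \frac{4}{5} - \frac{d}{32} - \frac{d^{2}}{32}$ ($J{\left(d \right)} = - \frac{4}{5} + \frac{d + d^{2}}{426 - 458} = - \frac{4}{5} + \frac{d + d^{2}}{-32} = - \frac{4}{5} + \left(d + d^{2}\right) \left(- \frac{1}{32}\right) = - \frac{4}{5} - \left(\frac{d}{32} + \frac{d^{2}}{32}\right) = - \frac{4}{5} - \frac{d}{32} - \frac{d^{2}}{32}$)
$\frac{1}{J{\left(-797 \right)} + 398018} = \frac{1}{\left(- \frac{4}{5} - - \frac{797}{32} - \frac{\left(-797\right)^{2}}{32}\right) + 398018} = \frac{1}{\left(- \frac{4}{5} + \frac{797}{32} - \frac{635209}{32}\right) + 398018} = \frac{1}{- \frac{793047}{40} + 398018} = \frac{1}{\frac{15127673}{40}} = \frac{40}{15127673}$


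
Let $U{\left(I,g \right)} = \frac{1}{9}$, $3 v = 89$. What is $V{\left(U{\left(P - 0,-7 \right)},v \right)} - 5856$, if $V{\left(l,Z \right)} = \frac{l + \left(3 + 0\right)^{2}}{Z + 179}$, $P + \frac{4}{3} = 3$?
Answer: $- \frac{5498743}{939} \approx -5856.0$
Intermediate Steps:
$v = \frac{89}{3}$ ($v = \frac{1}{3} \cdot 89 = \frac{89}{3} \approx 29.667$)
$P = \frac{5}{3}$ ($P = - \frac{4}{3} + 3 = \frac{5}{3} \approx 1.6667$)
$U{\left(I,g \right)} = \frac{1}{9}$
$V{\left(l,Z \right)} = \frac{9 + l}{179 + Z}$ ($V{\left(l,Z \right)} = \frac{l + 3^{2}}{179 + Z} = \frac{l + 9}{179 + Z} = \frac{9 + l}{179 + Z}$)
$V{\left(U{\left(P - 0,-7 \right)},v \right)} - 5856 = \frac{9 + \frac{1}{9}}{179 + \frac{89}{3}} - 5856 = \frac{1}{\frac{626}{3}} \cdot \frac{82}{9} - 5856 = \frac{3}{626} \cdot \frac{82}{9} - 5856 = \frac{41}{939} - 5856 = - \frac{5498743}{939}$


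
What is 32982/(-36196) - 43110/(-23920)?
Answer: 19287003/21645208 ≈ 0.89105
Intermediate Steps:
32982/(-36196) - 43110/(-23920) = 32982*(-1/36196) - 43110*(-1/23920) = -16491/18098 + 4311/2392 = 19287003/21645208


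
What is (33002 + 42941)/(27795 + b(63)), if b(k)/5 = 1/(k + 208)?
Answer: 20580553/7532450 ≈ 2.7323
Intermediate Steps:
b(k) = 5/(208 + k) (b(k) = 5/(k + 208) = 5/(208 + k))
(33002 + 42941)/(27795 + b(63)) = (33002 + 42941)/(27795 + 5/(208 + 63)) = 75943/(27795 + 5/271) = 75943/(7532450/271) = 75943*(271/7532450) = 20580553/7532450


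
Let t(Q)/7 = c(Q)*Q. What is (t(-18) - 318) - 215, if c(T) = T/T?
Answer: -659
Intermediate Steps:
c(T) = 1
t(Q) = 7*Q (t(Q) = 7*(1*Q) = 7*Q)
(t(-18) - 318) - 215 = (7*(-18) - 318) - 215 = (-126 - 318) - 215 = -444 - 215 = -659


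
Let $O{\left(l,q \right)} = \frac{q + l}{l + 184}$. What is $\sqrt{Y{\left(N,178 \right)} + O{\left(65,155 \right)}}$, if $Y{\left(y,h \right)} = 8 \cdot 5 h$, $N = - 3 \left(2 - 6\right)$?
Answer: $\frac{10 \sqrt{4415019}}{249} \approx 84.385$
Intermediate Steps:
$N = 12$ ($N = \left(-3\right) \left(-4\right) = 12$)
$O{\left(l,q \right)} = \frac{l + q}{184 + l}$
$Y{\left(y,h \right)} = 40 h$
$\sqrt{Y{\left(N,178 \right)} + O{\left(65,155 \right)}} = \sqrt{40 \cdot 178 + \frac{65 + 155}{184 + 65}} = \sqrt{7120 + \frac{1}{249} \cdot 220} = \sqrt{7120 + \frac{220}{249}} = \sqrt{\frac{1773100}{249}} = \frac{10 \sqrt{4415019}}{249}$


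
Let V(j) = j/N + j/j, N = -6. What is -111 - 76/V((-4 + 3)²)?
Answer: -1011/5 ≈ -202.20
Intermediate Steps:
V(j) = 1 - j/6 (V(j) = j/(-6) + j/j = j*(-⅙) + 1 = -j/6 + 1 = 1 - j/6)
-111 - 76/V((-4 + 3)²) = -111 - 76/(1 - (-4 + 3)²/6) = -111 - 76/(1 - ⅙*(-1)²) = -111 - 76/(1 - ⅙*1) = -111 - 76/(1 - ⅙) = -111 - 76/(⅚) = -111 + (6/5)*(-76) = -111 - 456/5 = -1011/5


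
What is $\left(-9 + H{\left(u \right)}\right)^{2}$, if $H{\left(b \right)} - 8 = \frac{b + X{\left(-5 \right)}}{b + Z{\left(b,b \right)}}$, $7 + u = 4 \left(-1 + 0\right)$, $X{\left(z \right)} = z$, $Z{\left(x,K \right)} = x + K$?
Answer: $\frac{289}{1089} \approx 0.26538$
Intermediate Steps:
$Z{\left(x,K \right)} = K + x$
$u = -11$ ($u = -7 + 4 \left(-1 + 0\right) = -7 + 4 \left(-1\right) = -7 - 4 = -11$)
$H{\left(b \right)} = 8 + \frac{-5 + b}{3 b}$ ($H{\left(b \right)} = 8 + \frac{b - 5}{b + \left(b + b\right)} = 8 + \frac{-5 + b}{b + 2 b} = 8 + \frac{-5 + b}{3 b}$)
$\left(-9 + H{\left(u \right)}\right)^{2} = \left(-9 + \frac{5 \left(-1 + 5 \left(-11\right)\right)}{3 \left(-11\right)}\right)^{2} = \left(-9 + \frac{5}{3} \left(- \frac{1}{11}\right) \left(-1 - 55\right)\right)^{2} = \left(-9 + \frac{5}{3} \left(- \frac{1}{11}\right) \left(-56\right)\right)^{2} = \left(-9 + \frac{280}{33}\right)^{2} = \left(- \frac{17}{33}\right)^{2} = \frac{289}{1089}$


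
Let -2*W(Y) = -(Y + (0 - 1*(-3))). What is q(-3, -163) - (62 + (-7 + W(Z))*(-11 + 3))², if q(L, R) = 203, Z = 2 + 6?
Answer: -5273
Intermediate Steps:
Z = 8
W(Y) = 3/2 + Y/2 (W(Y) = -(-1)*(Y + (0 - 1*(-3)))/2 = -(-1)*(Y + (0 + 3))/2 = -(-1)*(Y + 3)/2 = -(-1)*(3 + Y)/2 = -(-3 - Y)/2 = 3/2 + Y/2)
q(-3, -163) - (62 + (-7 + W(Z))*(-11 + 3))² = 203 - (62 + (-7 + (3/2 + (½)*8))*(-11 + 3))² = 203 - (62 + (-7 + (3/2 + 4))*(-8))² = 203 - (62 + (-7 + 11/2)*(-8))² = 203 - (62 - 3/2*(-8))² = 203 - (62 + 12)² = 203 - 1*74² = 203 - 1*5476 = 203 - 5476 = -5273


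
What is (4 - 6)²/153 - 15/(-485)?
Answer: 847/14841 ≈ 0.057072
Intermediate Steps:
(4 - 6)²/153 - 15/(-485) = (-2)²*(1/153) - 15*(-1/485) = 4*(1/153) + 3/97 = 4/153 + 3/97 = 847/14841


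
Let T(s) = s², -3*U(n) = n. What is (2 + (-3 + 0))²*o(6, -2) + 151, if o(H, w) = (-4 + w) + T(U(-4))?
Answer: 1321/9 ≈ 146.78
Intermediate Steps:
U(n) = -n/3
o(H, w) = -20/9 + w (o(H, w) = (-4 + w) + (-⅓*(-4))² = (-4 + w) + (4/3)² = (-4 + w) + 16/9 = -20/9 + w)
(2 + (-3 + 0))²*o(6, -2) + 151 = (2 + (-3 + 0))²*(-20/9 - 2) + 151 = (2 - 3)²*(-38/9) + 151 = (-1)²*(-38/9) + 151 = 1*(-38/9) + 151 = -38/9 + 151 = 1321/9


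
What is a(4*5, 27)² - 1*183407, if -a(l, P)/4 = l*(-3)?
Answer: -125807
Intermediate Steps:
a(l, P) = 12*l (a(l, P) = -4*l*(-3) = -(-12)*l = 12*l)
a(4*5, 27)² - 1*183407 = (12*(4*5))² - 1*183407 = (12*20)² - 183407 = 240² - 183407 = 57600 - 183407 = -125807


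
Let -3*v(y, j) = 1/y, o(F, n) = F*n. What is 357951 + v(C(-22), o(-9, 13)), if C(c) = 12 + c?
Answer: 10738531/30 ≈ 3.5795e+5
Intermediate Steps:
v(y, j) = -1/(3*y)
357951 + v(C(-22), o(-9, 13)) = 357951 - 1/(3*(12 - 22)) = 357951 - 1/3/(-10) = 357951 - 1/3*(-1/10) = 357951 + 1/30 = 10738531/30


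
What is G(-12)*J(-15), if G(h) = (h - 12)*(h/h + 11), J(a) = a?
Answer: 4320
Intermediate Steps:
G(h) = -144 + 12*h (G(h) = (-12 + h)*(1 + 11) = (-12 + h)*12 = -144 + 12*h)
G(-12)*J(-15) = (-144 + 12*(-12))*(-15) = (-144 - 144)*(-15) = -288*(-15) = 4320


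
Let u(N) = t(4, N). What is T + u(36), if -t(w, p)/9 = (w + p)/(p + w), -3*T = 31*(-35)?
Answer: 1058/3 ≈ 352.67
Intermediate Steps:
T = 1085/3 (T = -31*(-35)/3 = -1/3*(-1085) = 1085/3 ≈ 361.67)
t(w, p) = -9 (t(w, p) = -9*(w + p)/(p + w) = -9*(p + w)/(p + w) = -9*1 = -9)
u(N) = -9
T + u(36) = 1085/3 - 9 = 1058/3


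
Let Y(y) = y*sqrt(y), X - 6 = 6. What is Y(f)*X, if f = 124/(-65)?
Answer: -2976*I*sqrt(2015)/4225 ≈ -31.619*I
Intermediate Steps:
f = -124/65 (f = 124*(-1/65) = -124/65 ≈ -1.9077)
X = 12 (X = 6 + 6 = 12)
Y(y) = y**(3/2)
Y(f)*X = (-124/65)**(3/2)*12 = -248*I*sqrt(2015)/4225*12 = -2976*I*sqrt(2015)/4225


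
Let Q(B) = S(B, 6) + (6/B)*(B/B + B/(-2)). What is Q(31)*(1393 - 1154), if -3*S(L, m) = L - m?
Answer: -247604/93 ≈ -2662.4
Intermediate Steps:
S(L, m) = -L/3 + m/3 (S(L, m) = -(L - m)/3 = -L/3 + m/3)
Q(B) = 2 - B/3 + 6*(1 - B/2)/B (Q(B) = (-B/3 + (⅓)*6) + (6/B)*(B/B + B/(-2)) = (-B/3 + 2) + (6/B)*(1 + B*(-½)) = (2 - B/3) + (6/B)*(1 - B/2) = (2 - B/3) + 6*(1 - B/2)/B = 2 - B/3 + 6*(1 - B/2)/B)
Q(31)*(1393 - 1154) = (-1 + 6/31 - ⅓*31)*(1393 - 1154) = (-1 + 6*(1/31) - 31/3)*239 = (-1 + 6/31 - 31/3)*239 = -1036/93*239 = -247604/93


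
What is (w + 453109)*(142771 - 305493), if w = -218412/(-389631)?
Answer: -9575947308820634/129877 ≈ -7.3731e+10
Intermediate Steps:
w = 72804/129877 (w = -218412*(-1/389631) = 72804/129877 ≈ 0.56056)
(w + 453109)*(142771 - 305493) = (72804/129877 + 453109)*(142771 - 305493) = (58848510397/129877)*(-162722) = -9575947308820634/129877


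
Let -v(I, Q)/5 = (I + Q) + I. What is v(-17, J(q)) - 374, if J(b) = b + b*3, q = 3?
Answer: -264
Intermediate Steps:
J(b) = 4*b (J(b) = b + 3*b = 4*b)
v(I, Q) = -10*I - 5*Q (v(I, Q) = -5*((I + Q) + I) = -5*(Q + 2*I) = -10*I - 5*Q)
v(-17, J(q)) - 374 = (-10*(-17) - 20*3) - 374 = (170 - 5*12) - 374 = (170 - 60) - 374 = 110 - 374 = -264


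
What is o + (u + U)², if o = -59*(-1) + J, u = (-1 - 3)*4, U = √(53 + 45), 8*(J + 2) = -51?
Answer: 3237/8 - 224*√2 ≈ 87.841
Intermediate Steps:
J = -67/8 (J = -2 + (⅛)*(-51) = -2 - 51/8 = -67/8 ≈ -8.3750)
U = 7*√2 (U = √98 = 7*√2 ≈ 9.8995)
u = -16 (u = -4*4 = -16)
o = 405/8 (o = -59*(-1) - 67/8 = 59 - 67/8 = 405/8 ≈ 50.625)
o + (u + U)² = 405/8 + (-16 + 7*√2)²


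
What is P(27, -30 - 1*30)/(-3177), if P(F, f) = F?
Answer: -3/353 ≈ -0.0084986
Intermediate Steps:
P(27, -30 - 1*30)/(-3177) = 27/(-3177) = 27*(-1/3177) = -3/353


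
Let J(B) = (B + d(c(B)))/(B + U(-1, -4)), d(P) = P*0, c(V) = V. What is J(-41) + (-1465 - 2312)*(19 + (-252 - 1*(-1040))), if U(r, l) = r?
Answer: -128017597/42 ≈ -3.0480e+6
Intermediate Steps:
d(P) = 0
J(B) = B/(-1 + B) (J(B) = (B + 0)/(B - 1) = B/(-1 + B))
J(-41) + (-1465 - 2312)*(19 + (-252 - 1*(-1040))) = -41/(-1 - 41) + (-1465 - 2312)*(19 + (-252 - 1*(-1040))) = -41/(-42) - 3777*(19 + (-252 + 1040)) = -41*(-1/42) - 3777*(19 + 788) = 41/42 - 3777*807 = 41/42 - 3048039 = -128017597/42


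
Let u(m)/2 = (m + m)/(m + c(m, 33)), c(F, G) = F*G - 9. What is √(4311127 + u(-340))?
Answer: √577008845308487/11569 ≈ 2076.3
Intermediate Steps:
c(F, G) = -9 + F*G
u(m) = 4*m/(-9 + 34*m) (u(m) = 2*((m + m)/(m + (-9 + m*33))) = 2*((2*m)/(m + (-9 + 33*m))) = 2*((2*m)/(-9 + 34*m)) = 2*(2*m/(-9 + 34*m)) = 4*m/(-9 + 34*m))
√(4311127 + u(-340)) = √(4311127 + 4*(-340)/(-9 + 34*(-340))) = √(4311127 + 4*(-340)/(-9 - 11560)) = √(4311127 + 4*(-340)/(-11569)) = √(4311127 + 4*(-340)*(-1/11569)) = √(4311127 + 1360/11569) = √(49875429623/11569) = √577008845308487/11569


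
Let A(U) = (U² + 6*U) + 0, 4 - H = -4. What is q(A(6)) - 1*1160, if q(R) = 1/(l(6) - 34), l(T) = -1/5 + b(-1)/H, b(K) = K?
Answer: -1592720/1373 ≈ -1160.0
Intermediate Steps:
H = 8 (H = 4 - 1*(-4) = 4 + 4 = 8)
A(U) = U² + 6*U
l(T) = -13/40 (l(T) = -1/5 - 1/8 = -1*⅕ - 1*⅛ = -⅕ - ⅛ = -13/40)
q(R) = -40/1373 (q(R) = 1/(-13/40 - 34) = 1/(-1373/40) = -40/1373)
q(A(6)) - 1*1160 = -40/1373 - 1*1160 = -40/1373 - 1160 = -1592720/1373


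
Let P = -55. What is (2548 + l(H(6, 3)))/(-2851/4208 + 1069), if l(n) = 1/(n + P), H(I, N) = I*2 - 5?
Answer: 32165689/13486503 ≈ 2.3850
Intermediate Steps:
H(I, N) = -5 + 2*I (H(I, N) = 2*I - 5 = -5 + 2*I)
l(n) = 1/(-55 + n) (l(n) = 1/(n - 55) = 1/(-55 + n))
(2548 + l(H(6, 3)))/(-2851/4208 + 1069) = (2548 + 1/(-55 + (-5 + 2*6)))/(-2851/4208 + 1069) = (2548 + 1/(-55 + (-5 + 12)))/(-2851*1/4208 + 1069) = (2548 + 1/(-55 + 7))/(-2851/4208 + 1069) = (2548 + 1/(-48))/(4495501/4208) = (2548 - 1/48)*(4208/4495501) = (122303/48)*(4208/4495501) = 32165689/13486503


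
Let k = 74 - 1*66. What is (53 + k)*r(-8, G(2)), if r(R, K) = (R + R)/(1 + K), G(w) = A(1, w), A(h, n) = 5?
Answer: -488/3 ≈ -162.67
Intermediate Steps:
G(w) = 5
r(R, K) = 2*R/(1 + K) (r(R, K) = (2*R)/(1 + K) = 2*R/(1 + K))
k = 8 (k = 74 - 66 = 8)
(53 + k)*r(-8, G(2)) = (53 + 8)*(2*(-8)/(1 + 5)) = 61*(2*(-8)/6) = 61*(2*(-8)*(⅙)) = 61*(-8/3) = -488/3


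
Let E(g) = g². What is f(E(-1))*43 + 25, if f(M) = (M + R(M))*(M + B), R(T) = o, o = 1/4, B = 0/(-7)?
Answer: 315/4 ≈ 78.750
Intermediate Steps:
B = 0 (B = 0*(-⅐) = 0)
o = ¼ ≈ 0.25000
R(T) = ¼
f(M) = M*(¼ + M) (f(M) = (M + ¼)*(M + 0) = (¼ + M)*M = M*(¼ + M))
f(E(-1))*43 + 25 = ((-1)²*(¼ + (-1)²))*43 + 25 = (1*(¼ + 1))*43 + 25 = (1*(5/4))*43 + 25 = (5/4)*43 + 25 = 215/4 + 25 = 315/4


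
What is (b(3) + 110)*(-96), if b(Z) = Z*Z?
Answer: -11424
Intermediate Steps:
b(Z) = Z²
(b(3) + 110)*(-96) = (3² + 110)*(-96) = (9 + 110)*(-96) = 119*(-96) = -11424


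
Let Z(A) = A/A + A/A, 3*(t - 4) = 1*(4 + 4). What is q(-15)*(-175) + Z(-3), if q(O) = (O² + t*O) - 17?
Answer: -18898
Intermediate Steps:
t = 20/3 (t = 4 + (1*(4 + 4))/3 = 4 + (1*8)/3 = 4 + (⅓)*8 = 4 + 8/3 = 20/3 ≈ 6.6667)
q(O) = -17 + O² + 20*O/3 (q(O) = (O² + 20*O/3) - 17 = -17 + O² + 20*O/3)
Z(A) = 2 (Z(A) = 1 + 1 = 2)
q(-15)*(-175) + Z(-3) = (-17 + (-15)² + (20/3)*(-15))*(-175) + 2 = (-17 + 225 - 100)*(-175) + 2 = 108*(-175) + 2 = -18900 + 2 = -18898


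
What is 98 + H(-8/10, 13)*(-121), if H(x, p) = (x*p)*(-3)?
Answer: -18386/5 ≈ -3677.2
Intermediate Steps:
H(x, p) = -3*p*x (H(x, p) = (p*x)*(-3) = -3*p*x)
98 + H(-8/10, 13)*(-121) = 98 - 3*13*(-8/10)*(-121) = 98 - 3*13*(-8*1/10)*(-121) = 98 - 3*13*(-4/5)*(-121) = 98 + (156/5)*(-121) = 98 - 18876/5 = -18386/5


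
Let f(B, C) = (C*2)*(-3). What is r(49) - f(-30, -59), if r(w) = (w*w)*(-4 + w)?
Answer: 107691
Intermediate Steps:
f(B, C) = -6*C (f(B, C) = (2*C)*(-3) = -6*C)
r(w) = w²*(-4 + w)
r(49) - f(-30, -59) = 49²*(-4 + 49) - (-6)*(-59) = 2401*45 - 1*354 = 108045 - 354 = 107691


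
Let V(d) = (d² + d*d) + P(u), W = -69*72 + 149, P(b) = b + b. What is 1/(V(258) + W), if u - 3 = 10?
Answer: 1/128335 ≈ 7.7921e-6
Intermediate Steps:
u = 13 (u = 3 + 10 = 13)
P(b) = 2*b
W = -4819 (W = -4968 + 149 = -4819)
V(d) = 26 + 2*d² (V(d) = (d² + d*d) + 2*13 = (d² + d²) + 26 = 2*d² + 26 = 26 + 2*d²)
1/(V(258) + W) = 1/((26 + 2*258²) - 4819) = 1/((26 + 2*66564) - 4819) = 1/((26 + 133128) - 4819) = 1/(133154 - 4819) = 1/128335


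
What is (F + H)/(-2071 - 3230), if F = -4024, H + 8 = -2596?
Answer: 6628/5301 ≈ 1.2503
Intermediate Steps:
H = -2604 (H = -8 - 2596 = -2604)
(F + H)/(-2071 - 3230) = (-4024 - 2604)/(-2071 - 3230) = -6628/(-5301) = -6628*(-1/5301) = 6628/5301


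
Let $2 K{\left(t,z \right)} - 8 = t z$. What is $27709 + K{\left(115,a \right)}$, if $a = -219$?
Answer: $\frac{30241}{2} \approx 15121.0$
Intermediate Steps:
$K{\left(t,z \right)} = 4 + \frac{t z}{2}$
$27709 + K{\left(115,a \right)} = 27709 + \left(4 + \frac{1}{2} \cdot 115 \left(-219\right)\right) = 27709 + \left(4 - \frac{25185}{2}\right) = 27709 - \frac{25177}{2} = \frac{30241}{2}$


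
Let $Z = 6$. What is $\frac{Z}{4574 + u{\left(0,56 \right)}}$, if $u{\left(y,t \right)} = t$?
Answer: $\frac{3}{2315} \approx 0.0012959$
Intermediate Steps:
$\frac{Z}{4574 + u{\left(0,56 \right)}} = \frac{1}{4574 + 56} \cdot 6 = \frac{1}{4630} \cdot 6 = \frac{3}{2315}$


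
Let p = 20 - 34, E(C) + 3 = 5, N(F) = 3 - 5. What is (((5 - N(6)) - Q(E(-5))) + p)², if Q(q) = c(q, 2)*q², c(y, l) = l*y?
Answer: 529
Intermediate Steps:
N(F) = -2
E(C) = 2 (E(C) = -3 + 5 = 2)
Q(q) = 2*q³ (Q(q) = (2*q)*q² = 2*q³)
p = -14
(((5 - N(6)) - Q(E(-5))) + p)² = (((5 - 1*(-2)) - 2*2³) - 14)² = (((5 + 2) - 2*8) - 14)² = ((7 - 1*16) - 14)² = ((7 - 16) - 14)² = (-9 - 14)² = (-23)² = 529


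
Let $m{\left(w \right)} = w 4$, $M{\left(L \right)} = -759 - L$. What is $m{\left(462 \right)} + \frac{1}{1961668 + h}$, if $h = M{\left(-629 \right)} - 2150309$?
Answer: $\frac{348848807}{188771} \approx 1848.0$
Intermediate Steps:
$h = -2150439$ ($h = \left(-759 - -629\right) - 2150309 = \left(-759 + 629\right) - 2150309 = -130 - 2150309 = -2150439$)
$m{\left(w \right)} = 4 w$
$m{\left(462 \right)} + \frac{1}{1961668 + h} = 4 \cdot 462 + \frac{1}{1961668 - 2150439} = 1848 + \frac{1}{-188771} = 1848 - \frac{1}{188771} = \frac{348848807}{188771}$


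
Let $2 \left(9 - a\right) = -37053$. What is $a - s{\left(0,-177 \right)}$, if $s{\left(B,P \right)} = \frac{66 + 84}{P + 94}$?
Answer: $\frac{3077193}{166} \approx 18537.0$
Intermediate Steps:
$a = \frac{37071}{2}$ ($a = 9 - - \frac{37053}{2} = 9 + \frac{37053}{2} = \frac{37071}{2} \approx 18536.0$)
$s{\left(B,P \right)} = \frac{150}{94 + P}$
$a - s{\left(0,-177 \right)} = \frac{37071}{2} - \frac{150}{94 - 177} = \frac{37071}{2} - \frac{150}{-83} = \frac{37071}{2} - 150 \left(- \frac{1}{83}\right) = \frac{37071}{2} - - \frac{150}{83} = \frac{37071}{2} + \frac{150}{83} = \frac{3077193}{166}$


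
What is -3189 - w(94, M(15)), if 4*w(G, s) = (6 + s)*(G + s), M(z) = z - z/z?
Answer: -3729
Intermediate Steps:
M(z) = -1 + z (M(z) = z - 1*1 = z - 1 = -1 + z)
w(G, s) = (6 + s)*(G + s)/4 (w(G, s) = ((6 + s)*(G + s))/4 = (6 + s)*(G + s)/4)
-3189 - w(94, M(15)) = -3189 - ((-1 + 15)**2/4 + (3/2)*94 + 3*(-1 + 15)/2 + (1/4)*94*(-1 + 15)) = -3189 - ((1/4)*14**2 + 141 + (3/2)*14 + (1/4)*94*14) = -3189 - ((1/4)*196 + 141 + 21 + 329) = -3189 - (49 + 141 + 21 + 329) = -3189 - 1*540 = -3189 - 540 = -3729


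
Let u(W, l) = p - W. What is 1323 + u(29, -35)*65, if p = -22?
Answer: -1992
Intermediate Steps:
u(W, l) = -22 - W
1323 + u(29, -35)*65 = 1323 + (-22 - 1*29)*65 = 1323 + (-22 - 29)*65 = 1323 - 51*65 = 1323 - 3315 = -1992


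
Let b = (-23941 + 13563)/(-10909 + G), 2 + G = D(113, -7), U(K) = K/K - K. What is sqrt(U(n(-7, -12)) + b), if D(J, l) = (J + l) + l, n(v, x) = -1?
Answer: sqrt(86501406)/5406 ≈ 1.7204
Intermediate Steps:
D(J, l) = J + 2*l
U(K) = 1 - K
G = 97 (G = -2 + (113 + 2*(-7)) = -2 + (113 - 14) = -2 + 99 = 97)
b = 5189/5406 (b = (-23941 + 13563)/(-10909 + 97) = -10378/(-10812) = -10378*(-1/10812) = 5189/5406 ≈ 0.95986)
sqrt(U(n(-7, -12)) + b) = sqrt((1 - 1*(-1)) + 5189/5406) = sqrt((1 + 1) + 5189/5406) = sqrt(2 + 5189/5406) = sqrt(16001/5406) = sqrt(86501406)/5406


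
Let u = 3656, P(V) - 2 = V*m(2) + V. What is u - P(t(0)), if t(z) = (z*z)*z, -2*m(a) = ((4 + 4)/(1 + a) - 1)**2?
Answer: 3654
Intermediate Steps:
m(a) = -(-1 + 8/(1 + a))**2/2 (m(a) = -((4 + 4)/(1 + a) - 1)**2/2 = -(8/(1 + a) - 1)**2/2 = -(-1 + 8/(1 + a))**2/2)
t(z) = z**3 (t(z) = z**2*z = z**3)
P(V) = 2 - 7*V/18 (P(V) = 2 + (V*(-(-7 + 2)**2/(2*(1 + 2)**2)) + V) = 2 + (V*(-1/2*(-5)**2/3**2) + V) = 2 + (V*(-1/2*1/9*25) + V) = 2 + (V*(-25/18) + V) = 2 + (-25*V/18 + V) = 2 - 7*V/18)
u - P(t(0)) = 3656 - (2 - 7/18*0**3) = 3656 - (2 - 7/18*0) = 3656 - (2 + 0) = 3656 - 1*2 = 3656 - 2 = 3654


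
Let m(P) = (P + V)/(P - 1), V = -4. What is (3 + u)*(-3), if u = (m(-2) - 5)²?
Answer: -36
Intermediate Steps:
m(P) = (-4 + P)/(-1 + P) (m(P) = (P - 4)/(P - 1) = (-4 + P)/(-1 + P))
u = 9 (u = ((-4 - 2)/(-1 - 2) - 5)² = (-6/(-3) - 5)² = (-⅓*(-6) - 5)² = (2 - 5)² = (-3)² = 9)
(3 + u)*(-3) = (3 + 9)*(-3) = 12*(-3) = -36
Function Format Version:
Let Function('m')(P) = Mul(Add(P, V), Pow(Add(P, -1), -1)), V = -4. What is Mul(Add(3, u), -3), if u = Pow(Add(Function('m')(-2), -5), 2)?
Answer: -36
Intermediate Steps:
Function('m')(P) = Mul(Pow(Add(-1, P), -1), Add(-4, P)) (Function('m')(P) = Mul(Add(P, -4), Pow(Add(P, -1), -1)) = Mul(Add(-4, P), Pow(Add(-1, P), -1)) = Mul(Pow(Add(-1, P), -1), Add(-4, P)))
u = 9 (u = Pow(Add(Mul(Pow(Add(-1, -2), -1), Add(-4, -2)), -5), 2) = Pow(Add(Mul(Pow(-3, -1), -6), -5), 2) = Pow(Add(Mul(Rational(-1, 3), -6), -5), 2) = Pow(Add(2, -5), 2) = Pow(-3, 2) = 9)
Mul(Add(3, u), -3) = Mul(Add(3, 9), -3) = Mul(12, -3) = -36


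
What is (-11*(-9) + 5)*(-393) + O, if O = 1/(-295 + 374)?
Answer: -3228887/79 ≈ -40872.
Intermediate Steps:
O = 1/79 ≈ 0.012658
(-11*(-9) + 5)*(-393) + O = (-11*(-9) + 5)*(-393) + 1/79 = (99 + 5)*(-393) + 1/79 = 104*(-393) + 1/79 = -40872 + 1/79 = -3228887/79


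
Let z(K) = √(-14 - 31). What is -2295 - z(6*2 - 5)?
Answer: -2295 - 3*I*√5 ≈ -2295.0 - 6.7082*I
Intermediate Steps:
z(K) = 3*I*√5 (z(K) = √(-45) = 3*I*√5)
-2295 - z(6*2 - 5) = -2295 - 3*I*√5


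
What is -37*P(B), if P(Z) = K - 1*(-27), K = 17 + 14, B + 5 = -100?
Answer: -2146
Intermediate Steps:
B = -105 (B = -5 - 100 = -105)
K = 31
P(Z) = 58 (P(Z) = 31 - 1*(-27) = 31 + 27 = 58)
-37*P(B) = -37*58 = -2146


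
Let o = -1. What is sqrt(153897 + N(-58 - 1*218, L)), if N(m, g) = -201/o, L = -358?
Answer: 3*sqrt(17122) ≈ 392.55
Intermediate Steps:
N(m, g) = 201 (N(m, g) = -201/(-1) = -201*(-1) = 201)
sqrt(153897 + N(-58 - 1*218, L)) = sqrt(153897 + 201) = sqrt(154098) = 3*sqrt(17122)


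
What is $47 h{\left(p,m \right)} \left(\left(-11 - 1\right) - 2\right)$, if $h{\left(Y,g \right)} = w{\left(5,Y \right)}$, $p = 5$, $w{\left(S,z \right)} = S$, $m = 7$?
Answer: $-3290$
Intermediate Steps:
$h{\left(Y,g \right)} = 5$
$47 h{\left(p,m \right)} \left(\left(-11 - 1\right) - 2\right) = 47 \cdot 5 \left(\left(-11 - 1\right) - 2\right) = 235 \left(-12 - 2\right) = 235 \left(-14\right) = -3290$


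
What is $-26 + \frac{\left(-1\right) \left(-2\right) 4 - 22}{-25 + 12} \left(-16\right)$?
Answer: $- \frac{562}{13} \approx -43.231$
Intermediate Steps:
$-26 + \frac{\left(-1\right) \left(-2\right) 4 - 22}{-25 + 12} \left(-16\right) = -26 + \frac{2 \cdot 4 - 22}{-13} \left(-16\right) = -26 + \left(8 - 22\right) \left(- \frac{1}{13}\right) \left(-16\right) = -26 + \left(-14\right) \left(- \frac{1}{13}\right) \left(-16\right) = -26 + \frac{14}{13} \left(-16\right) = -26 - \frac{224}{13} = - \frac{562}{13}$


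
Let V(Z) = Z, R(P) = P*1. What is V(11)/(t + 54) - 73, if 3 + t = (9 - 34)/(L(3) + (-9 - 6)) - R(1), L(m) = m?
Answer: -45493/625 ≈ -72.789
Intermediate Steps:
R(P) = P
t = -23/12 (t = -3 + ((9 - 34)/(3 + (-9 - 6)) - 1*1) = -3 + (-25/(3 - 15) - 1) = -3 + (-25/(-12) - 1) = -3 + (-25*(-1/12) - 1) = -3 + (25/12 - 1) = -3 + 13/12 = -23/12 ≈ -1.9167)
V(11)/(t + 54) - 73 = 11/(-23/12 + 54) - 73 = 11/(625/12) - 73 = (12/625)*11 - 73 = 132/625 - 73 = -45493/625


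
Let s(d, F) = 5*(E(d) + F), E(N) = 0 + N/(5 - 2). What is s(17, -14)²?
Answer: 15625/9 ≈ 1736.1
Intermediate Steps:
E(N) = N/3 (E(N) = 0 + N/3 = N/3)
s(d, F) = 5*F + 5*d/3 (s(d, F) = 5*(d/3 + F) = 5*(F + d/3) = 5*F + 5*d/3)
s(17, -14)² = (5*(-14) + (5/3)*17)² = (-70 + 85/3)² = (-125/3)² = 15625/9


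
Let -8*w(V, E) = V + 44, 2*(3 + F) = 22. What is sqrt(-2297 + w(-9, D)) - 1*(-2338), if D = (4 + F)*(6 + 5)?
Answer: 2338 + 19*I*sqrt(102)/4 ≈ 2338.0 + 47.973*I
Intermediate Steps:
F = 8 (F = -3 + (1/2)*22 = -3 + 11 = 8)
D = 132 (D = (4 + 8)*(6 + 5) = 12*11 = 132)
w(V, E) = -11/2 - V/8 (w(V, E) = -(V + 44)/8 = -(44 + V)/8 = -11/2 - V/8)
sqrt(-2297 + w(-9, D)) - 1*(-2338) = sqrt(-2297 + (-11/2 - 1/8*(-9))) - 1*(-2338) = sqrt(-2297 + (-11/2 + 9/8)) + 2338 = sqrt(-2297 - 35/8) + 2338 = sqrt(-18411/8) + 2338 = 19*I*sqrt(102)/4 + 2338 = 2338 + 19*I*sqrt(102)/4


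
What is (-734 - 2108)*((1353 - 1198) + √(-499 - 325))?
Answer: -440510 - 5684*I*√206 ≈ -4.4051e+5 - 81581.0*I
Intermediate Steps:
(-734 - 2108)*((1353 - 1198) + √(-499 - 325)) = -2842*(155 + √(-824)) = -2842*(155 + 2*I*√206) = -440510 - 5684*I*√206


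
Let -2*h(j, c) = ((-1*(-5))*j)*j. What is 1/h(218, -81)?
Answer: -1/118810 ≈ -8.4168e-6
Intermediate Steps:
h(j, c) = -5*j**2/2 (h(j, c) = -(-1*(-5))*j*j/2 = -5*j*j/2 = -5*j**2/2)
1/h(218, -81) = 1/(-5/2*218**2) = 1/(-5/2*47524) = 1/(-118810) = -1/118810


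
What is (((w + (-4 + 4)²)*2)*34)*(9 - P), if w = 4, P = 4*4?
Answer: -1904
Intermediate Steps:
P = 16
(((w + (-4 + 4)²)*2)*34)*(9 - P) = (((4 + (-4 + 4)²)*2)*34)*(9 - 1*16) = (((4 + 0²)*2)*34)*(9 - 16) = (((4 + 0)*2)*34)*(-7) = ((4*2)*34)*(-7) = (8*34)*(-7) = 272*(-7) = -1904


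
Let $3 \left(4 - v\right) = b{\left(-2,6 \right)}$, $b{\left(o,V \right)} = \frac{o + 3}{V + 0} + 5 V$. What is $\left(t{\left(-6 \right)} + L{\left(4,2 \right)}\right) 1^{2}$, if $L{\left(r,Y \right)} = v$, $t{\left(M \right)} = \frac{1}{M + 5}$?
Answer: $- \frac{127}{18} \approx -7.0556$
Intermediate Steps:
$t{\left(M \right)} = \frac{1}{5 + M}$
$b{\left(o,V \right)} = 5 V + \frac{3 + o}{V}$ ($b{\left(o,V \right)} = \frac{3 + o}{V} + 5 V = 5 V + \frac{3 + o}{V}$)
$v = - \frac{109}{18}$ ($v = 4 - \frac{\frac{1}{6} \left(3 - 2 + 5 \cdot 6^{2}\right)}{3} = 4 - \frac{\frac{1}{6} \left(3 - 2 + 5 \cdot 36\right)}{3} = 4 - \frac{\frac{1}{6} \left(3 - 2 + 180\right)}{3} = 4 - \frac{\frac{1}{6} \cdot 181}{3} = 4 - \frac{181}{18} = - \frac{109}{18} \approx -6.0556$)
$L{\left(r,Y \right)} = - \frac{109}{18}$
$\left(t{\left(-6 \right)} + L{\left(4,2 \right)}\right) 1^{2} = \left(\frac{1}{5 - 6} - \frac{109}{18}\right) 1^{2} = \left(\frac{1}{-1} - \frac{109}{18}\right) 1 = \left(-1 - \frac{109}{18}\right) 1 = \left(- \frac{127}{18}\right) 1 = - \frac{127}{18}$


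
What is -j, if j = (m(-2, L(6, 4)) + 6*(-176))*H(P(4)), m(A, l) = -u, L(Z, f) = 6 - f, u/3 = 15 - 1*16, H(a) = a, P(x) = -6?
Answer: -6318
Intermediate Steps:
u = -3 (u = 3*(15 - 1*16) = 3*(15 - 16) = 3*(-1) = -3)
m(A, l) = 3 (m(A, l) = -1*(-3) = 3)
j = 6318 (j = (3 + 6*(-176))*(-6) = (3 - 1056)*(-6) = -1053*(-6) = 6318)
-j = -1*6318 = -6318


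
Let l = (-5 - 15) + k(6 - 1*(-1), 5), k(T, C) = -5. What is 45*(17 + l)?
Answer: -360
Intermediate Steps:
l = -25 (l = (-5 - 15) - 5 = -20 - 5 = -25)
45*(17 + l) = 45*(17 - 25) = 45*(-8) = -360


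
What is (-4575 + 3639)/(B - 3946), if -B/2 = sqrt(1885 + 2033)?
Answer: 923364/3888811 - 468*sqrt(3918)/3888811 ≈ 0.22991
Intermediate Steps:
B = -2*sqrt(3918) (B = -2*sqrt(1885 + 2033) = -2*sqrt(3918) ≈ -125.19)
(-4575 + 3639)/(B - 3946) = (-4575 + 3639)/(-2*sqrt(3918) - 3946) = -936/(-3946 - 2*sqrt(3918))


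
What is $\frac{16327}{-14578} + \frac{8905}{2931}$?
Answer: $\frac{81962653}{42728118} \approx 1.9182$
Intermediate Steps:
$\frac{16327}{-14578} + \frac{8905}{2931} = 16327 \left(- \frac{1}{14578}\right) + 8905 \cdot \frac{1}{2931} = - \frac{16327}{14578} + \frac{8905}{2931} = \frac{81962653}{42728118}$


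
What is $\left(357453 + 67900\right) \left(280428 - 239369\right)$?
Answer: $17464568827$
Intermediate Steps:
$\left(357453 + 67900\right) \left(280428 - 239369\right) = 425353 \cdot 41059 = 17464568827$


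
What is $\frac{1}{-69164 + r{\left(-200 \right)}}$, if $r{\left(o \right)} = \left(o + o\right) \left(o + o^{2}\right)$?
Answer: $- \frac{1}{15989164} \approx -6.2542 \cdot 10^{-8}$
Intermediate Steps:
$r{\left(o \right)} = 2 o \left(o + o^{2}\right)$
$\frac{1}{-69164 + r{\left(-200 \right)}} = \frac{1}{-69164 + 2 \left(-200\right)^{2} \left(1 - 200\right)} = \frac{1}{-69164 + 2 \cdot 40000 \left(-199\right)} = \frac{1}{-69164 - 15920000} = \frac{1}{-15989164} = - \frac{1}{15989164}$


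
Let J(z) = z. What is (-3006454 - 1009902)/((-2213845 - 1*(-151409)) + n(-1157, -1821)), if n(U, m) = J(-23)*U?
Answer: 4016356/2035825 ≈ 1.9728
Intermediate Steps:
n(U, m) = -23*U
(-3006454 - 1009902)/((-2213845 - 1*(-151409)) + n(-1157, -1821)) = (-3006454 - 1009902)/((-2213845 - 1*(-151409)) - 23*(-1157)) = -4016356/((-2213845 + 151409) + 26611) = -4016356/(-2062436 + 26611) = -4016356/(-2035825) = -4016356*(-1/2035825) = 4016356/2035825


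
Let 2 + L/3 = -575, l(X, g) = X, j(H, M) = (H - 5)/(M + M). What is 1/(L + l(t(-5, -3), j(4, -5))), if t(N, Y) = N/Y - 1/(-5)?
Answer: -15/25937 ≈ -0.00057832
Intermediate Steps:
j(H, M) = (-5 + H)/(2*M) (j(H, M) = (-5 + H)/((2*M)) = (-5 + H)*(1/(2*M)) = (-5 + H)/(2*M))
t(N, Y) = ⅕ + N/Y (t(N, Y) = N/Y - 1*(-⅕) = N/Y + ⅕ = ⅕ + N/Y)
L = -1731 (L = -6 + 3*(-575) = -6 - 1725 = -1731)
1/(L + l(t(-5, -3), j(4, -5))) = 1/(-1731 + (-5 + (⅕)*(-3))/(-3)) = 1/(-1731 - (-5 - ⅗)/3) = 1/(-1731 - ⅓*(-28/5)) = 1/(-1731 + 28/15) = 1/(-25937/15) = -15/25937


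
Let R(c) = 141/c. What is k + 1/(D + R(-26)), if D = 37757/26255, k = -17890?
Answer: -48666366600/2720273 ≈ -17890.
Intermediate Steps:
D = 37757/26255 (D = 37757*(1/26255) = 37757/26255 ≈ 1.4381)
k + 1/(D + R(-26)) = -17890 + 1/(37757/26255 + 141/(-26)) = -17890 + 1/(37757/26255 + 141*(-1/26)) = -17890 + 1/(37757/26255 - 141/26) = -17890 + 1/(-2720273/682630) = -17890 - 682630/2720273 = -48666366600/2720273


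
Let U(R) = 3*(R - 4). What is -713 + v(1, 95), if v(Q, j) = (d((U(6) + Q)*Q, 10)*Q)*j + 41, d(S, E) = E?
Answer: 278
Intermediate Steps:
U(R) = -12 + 3*R (U(R) = 3*(-4 + R) = -12 + 3*R)
v(Q, j) = 41 + 10*Q*j (v(Q, j) = (10*Q)*j + 41 = 10*Q*j + 41 = 41 + 10*Q*j)
-713 + v(1, 95) = -713 + (41 + 10*1*95) = -713 + (41 + 950) = -713 + 991 = 278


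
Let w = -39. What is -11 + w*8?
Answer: -323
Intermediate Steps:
-11 + w*8 = -11 - 39*8 = -11 - 312 = -323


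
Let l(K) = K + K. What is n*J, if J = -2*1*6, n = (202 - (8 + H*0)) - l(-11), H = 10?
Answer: -2592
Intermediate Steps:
l(K) = 2*K
n = 216 (n = (202 - (8 + 10*0)) - 2*(-11) = (202 - (8 + 0)) - 1*(-22) = (202 - 1*8) + 22 = (202 - 8) + 22 = 194 + 22 = 216)
J = -12 (J = -2*6 = -12)
n*J = 216*(-12) = -2592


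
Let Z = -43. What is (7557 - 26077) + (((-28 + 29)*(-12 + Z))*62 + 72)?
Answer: -21858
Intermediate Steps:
(7557 - 26077) + (((-28 + 29)*(-12 + Z))*62 + 72) = (7557 - 26077) + (((-28 + 29)*(-12 - 43))*62 + 72) = -18520 + ((1*(-55))*62 + 72) = -18520 + (-55*62 + 72) = -18520 + (-3410 + 72) = -18520 - 3338 = -21858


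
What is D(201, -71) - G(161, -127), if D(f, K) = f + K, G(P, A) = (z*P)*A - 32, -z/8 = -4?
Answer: 654466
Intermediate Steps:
z = 32 (z = -8*(-4) = 32)
G(P, A) = -32 + 32*A*P (G(P, A) = (32*P)*A - 32 = 32*A*P - 32 = -32 + 32*A*P)
D(f, K) = K + f
D(201, -71) - G(161, -127) = (-71 + 201) - (-32 + 32*(-127)*161) = 130 - (-32 - 654304) = 130 - 1*(-654336) = 130 + 654336 = 654466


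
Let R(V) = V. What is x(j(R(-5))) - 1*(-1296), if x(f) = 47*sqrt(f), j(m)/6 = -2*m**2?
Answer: 1296 + 470*I*sqrt(3) ≈ 1296.0 + 814.06*I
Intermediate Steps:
j(m) = -12*m**2 (j(m) = 6*(-2*m**2) = -12*m**2)
x(j(R(-5))) - 1*(-1296) = 47*sqrt(-12*(-5)**2) - 1*(-1296) = 47*sqrt(-12*25) + 1296 = 47*sqrt(-300) + 1296 = 47*(10*I*sqrt(3)) + 1296 = 470*I*sqrt(3) + 1296 = 1296 + 470*I*sqrt(3)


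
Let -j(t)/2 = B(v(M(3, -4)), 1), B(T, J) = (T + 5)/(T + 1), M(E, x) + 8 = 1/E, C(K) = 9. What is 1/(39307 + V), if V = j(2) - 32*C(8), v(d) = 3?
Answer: 1/39015 ≈ 2.5631e-5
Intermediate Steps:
M(E, x) = -8 + 1/E
B(T, J) = (5 + T)/(1 + T)
j(t) = -4 (j(t) = -2*(5 + 3)/(1 + 3) = -2*8/4 = -8/2 = -2*2 = -4)
V = -292 (V = -4 - 32*9 = -4 - 288 = -292)
1/(39307 + V) = 1/(39307 - 292) = 1/39015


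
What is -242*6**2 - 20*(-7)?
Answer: -8572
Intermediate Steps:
-242*6**2 - 20*(-7) = -242*36 + 140 = -8712 + 140 = -8572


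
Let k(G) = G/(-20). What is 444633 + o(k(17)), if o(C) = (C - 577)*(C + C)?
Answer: 89123069/200 ≈ 4.4562e+5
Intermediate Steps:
k(G) = -G/20 (k(G) = G*(-1/20) = -G/20)
o(C) = 2*C*(-577 + C) (o(C) = (-577 + C)*(2*C) = 2*C*(-577 + C))
444633 + o(k(17)) = 444633 + 2*(-1/20*17)*(-577 - 1/20*17) = 444633 + 2*(-17/20)*(-577 - 17/20) = 444633 + 2*(-17/20)*(-11557/20) = 444633 + 196469/200 = 89123069/200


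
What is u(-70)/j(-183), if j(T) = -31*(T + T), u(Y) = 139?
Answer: 139/11346 ≈ 0.012251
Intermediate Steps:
j(T) = -62*T
u(-70)/j(-183) = 139/((-62*(-183))) = 139/11346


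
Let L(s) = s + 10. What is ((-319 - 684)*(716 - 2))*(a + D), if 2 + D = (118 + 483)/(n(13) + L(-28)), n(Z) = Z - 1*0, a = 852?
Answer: -2613202158/5 ≈ -5.2264e+8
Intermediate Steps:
L(s) = 10 + s
n(Z) = Z (n(Z) = Z + 0 = Z)
D = -611/5 (D = -2 + (118 + 483)/(13 + (10 - 28)) = -2 + 601/(13 - 18) = -2 + 601/(-5) = -2 + 601*(-⅕) = -2 - 601/5 = -611/5 ≈ -122.20)
((-319 - 684)*(716 - 2))*(a + D) = ((-319 - 684)*(716 - 2))*(852 - 611/5) = -1003*714*(3649/5) = -716142*3649/5 = -2613202158/5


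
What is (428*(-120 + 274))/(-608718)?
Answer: -2996/27669 ≈ -0.10828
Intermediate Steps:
(428*(-120 + 274))/(-608718) = (428*154)*(-1/608718) = 65912*(-1/608718) = -2996/27669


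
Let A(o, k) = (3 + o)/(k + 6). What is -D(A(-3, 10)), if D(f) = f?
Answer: 0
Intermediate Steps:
A(o, k) = (3 + o)/(6 + k)
-D(A(-3, 10)) = -(3 - 3)/(6 + 10) = -0/16 = -1*0 = 0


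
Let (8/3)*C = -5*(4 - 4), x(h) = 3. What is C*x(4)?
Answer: 0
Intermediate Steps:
C = 0 (C = 3*(-5*(4 - 4))/8 = 3*(-5*0)/8 = (3/8)*0 = 0)
C*x(4) = 0*3 = 0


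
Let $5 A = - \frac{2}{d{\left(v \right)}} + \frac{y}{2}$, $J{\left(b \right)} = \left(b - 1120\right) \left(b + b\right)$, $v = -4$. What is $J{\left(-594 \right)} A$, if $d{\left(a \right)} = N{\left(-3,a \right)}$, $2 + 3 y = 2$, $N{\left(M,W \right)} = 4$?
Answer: $- \frac{1018116}{5} \approx -2.0362 \cdot 10^{5}$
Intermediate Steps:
$y = 0$ ($y = - \frac{2}{3} + \frac{1}{3} \cdot 2 = - \frac{2}{3} + \frac{2}{3} = 0$)
$J{\left(b \right)} = 2 b \left(-1120 + b\right)$ ($J{\left(b \right)} = \left(-1120 + b\right) 2 b = 2 b \left(-1120 + b\right)$)
$d{\left(a \right)} = 4$
$A = - \frac{1}{10}$ ($A = \frac{- \frac{2}{4} + \frac{0}{2}}{5} = \frac{\left(-2\right) \frac{1}{4} + 0 \cdot \frac{1}{2}}{5} = \frac{- \frac{1}{2} + 0}{5} = \frac{1}{5} \left(- \frac{1}{2}\right) = - \frac{1}{10} \approx -0.1$)
$J{\left(-594 \right)} A = 2 \left(-594\right) \left(-1120 - 594\right) \left(- \frac{1}{10}\right) = 2 \left(-594\right) \left(-1714\right) \left(- \frac{1}{10}\right) = 2036232 \left(- \frac{1}{10}\right) = - \frac{1018116}{5}$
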